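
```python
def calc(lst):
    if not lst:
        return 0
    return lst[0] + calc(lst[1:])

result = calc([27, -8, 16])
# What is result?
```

27 + (-8) + 16 + 0 = 35

Answer: 35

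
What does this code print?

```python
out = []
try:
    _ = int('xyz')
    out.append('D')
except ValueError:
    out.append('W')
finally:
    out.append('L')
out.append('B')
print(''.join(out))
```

Execution trace: 'W' (except ValueError) → 'L' (finally) → 'B' (after the try/except). Output: WLB

Answer: WLB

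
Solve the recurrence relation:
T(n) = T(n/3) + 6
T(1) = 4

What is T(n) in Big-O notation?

Each step divides n by 3 and adds 6. After log_3(n) steps we reach T(1)=4. So T(n) = 6·log_3(n) + 4 = O(log n).

Answer: O(log n)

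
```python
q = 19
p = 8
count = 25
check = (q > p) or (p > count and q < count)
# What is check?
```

Trace:
`q = 19` → q = 19
`p = 8` → p = 8
`count = 25` → count = 25
`check = (q > p) or (p > count and q < count)` → check = True
So check = True

Answer: True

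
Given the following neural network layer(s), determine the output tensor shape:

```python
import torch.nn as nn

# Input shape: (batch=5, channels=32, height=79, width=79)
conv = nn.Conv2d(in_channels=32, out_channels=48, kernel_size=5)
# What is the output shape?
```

Input: (5, 32, 79, 79) -> Output: (5, 48, 75, 75)

Answer: (5, 48, 75, 75)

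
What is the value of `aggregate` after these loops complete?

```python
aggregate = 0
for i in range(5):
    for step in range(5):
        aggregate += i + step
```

Sum of all i+step for i,step in 5x5
`aggregate` takes the values: 0 → 1 → 3 → 6 → 10 → 11 → 13 → 16 → 20 → 25 → 27 → 30 → 34 → 39 → 45 → 48 → 52 → 57 → 63 → 70 → 74 → 79 → 85 → 92 → 100

Answer: 100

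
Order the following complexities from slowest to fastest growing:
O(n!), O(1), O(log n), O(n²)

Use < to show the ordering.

Ordered by growth rate: O(1) < O(log n) < O(n²) < O(n!)

Answer: O(1) < O(log n) < O(n²) < O(n!)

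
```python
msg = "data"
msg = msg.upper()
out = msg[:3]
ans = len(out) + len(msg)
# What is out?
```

Trace:
`msg = "data"` → msg = 'data'
`msg = msg.upper()` → msg = 'DATA'
`out = msg[:3]` → out = 'DAT'
`ans = len(out) + len(msg)` → ans = 7
So out = 'DAT'

Answer: 'DAT'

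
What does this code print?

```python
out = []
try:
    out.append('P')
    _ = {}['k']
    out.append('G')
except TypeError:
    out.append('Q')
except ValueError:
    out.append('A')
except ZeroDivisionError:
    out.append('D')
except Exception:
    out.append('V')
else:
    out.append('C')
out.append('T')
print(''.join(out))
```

Execution trace: 'P' (try body) → 'V' (except Exception) → 'T' (after the try/except). Output: PVT

Answer: PVT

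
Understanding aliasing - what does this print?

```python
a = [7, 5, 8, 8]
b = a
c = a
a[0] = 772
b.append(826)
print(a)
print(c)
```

Key concept: multiple aliases.
Step by step:
`a = [7, 5, 8, 8]` → a = [7, 5, 8, 8]
`b = a` → b = [7, 5, 8, 8] (same object as a)
`c = a` → c = [7, 5, 8, 8] (same object as a, b)
`a[0] = 772` → a = [772, 5, 8, 8] (same object as b, c); b = [772, 5, 8, 8] (same object as a, c); c = [772, 5, 8, 8] (same object as a, b)
`b.append(826)` → a = [772, 5, 8, 8, 826] (same object as b, c); b = [772, 5, 8, 8, 826] (same object as a, c); c = [772, 5, 8, 8, 826] (same object as a, b)
`print(a)` → prints [772, 5, 8, 8, 826]
`print(c)` → prints [772, 5, 8, 8, 826]

Answer:
[772, 5, 8, 8, 826]
[772, 5, 8, 8, 826]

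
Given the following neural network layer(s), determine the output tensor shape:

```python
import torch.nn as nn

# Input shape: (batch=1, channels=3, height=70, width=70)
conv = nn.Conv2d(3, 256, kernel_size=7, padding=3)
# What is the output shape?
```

Input: (1, 3, 70, 70) -> Output: (1, 256, 70, 70)

Answer: (1, 256, 70, 70)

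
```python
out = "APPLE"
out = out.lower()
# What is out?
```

Trace:
`out = "APPLE"` → out = 'APPLE'
`out = out.lower()` → out = 'apple'
So out = 'apple'

Answer: 'apple'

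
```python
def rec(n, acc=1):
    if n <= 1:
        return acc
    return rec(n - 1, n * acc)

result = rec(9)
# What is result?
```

Accumulator trace (n, acc): (9, 1) -> (8, 9) -> (7, 72) -> (6, 504) -> (5, 3024) -> (4, 15120) -> (3, 60480) -> (2, 181440) -> (1, 362880) -> return 362880

Answer: 362880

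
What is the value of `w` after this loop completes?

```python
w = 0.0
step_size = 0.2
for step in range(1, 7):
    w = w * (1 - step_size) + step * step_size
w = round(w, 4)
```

Moving average with lr=0.2
`w` takes the values: 0.0 → 0.2 → 0.56 → 1.048 → 1.6384 → 2.31072 → 3.048576 → 3.0486

Answer: 3.0486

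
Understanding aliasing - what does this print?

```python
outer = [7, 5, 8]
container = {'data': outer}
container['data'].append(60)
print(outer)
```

Key concept: dict holds reference to list.
Step by step:
`outer = [7, 5, 8]` → outer = [7, 5, 8]
`container = {'data': outer}` → container = {'data': [7, 5, 8]}
`container['data'].append(60)` → outer = [7, 5, 8, 60]; container = {'data': [7, 5, 8, 60]}
`print(outer)` → prints [7, 5, 8, 60]

Answer: [7, 5, 8, 60]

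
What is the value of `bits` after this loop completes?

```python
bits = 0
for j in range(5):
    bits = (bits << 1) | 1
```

Build 5 consecutive 1-bits: 0b11111
`bits` takes the values: 0 → 1 → 3 → 7 → 15 → 31

Answer: 31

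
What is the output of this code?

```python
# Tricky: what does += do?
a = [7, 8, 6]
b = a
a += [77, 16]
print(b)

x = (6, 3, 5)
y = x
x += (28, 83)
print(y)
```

Key concept: += behavior differs for mutable vs immutable.
Step by step:
`a = [7, 8, 6]` → a = [7, 8, 6]
`b = a` → b = [7, 8, 6] (same object as a)
`a += [77, 16]` → a = [7, 8, 6, 77, 16] (same object as b); b = [7, 8, 6, 77, 16] (same object as a)
`print(b)` → prints [7, 8, 6, 77, 16]
`x = (6, 3, 5)` → x = (6, 3, 5)
`y = x` → y = (6, 3, 5)
`x += (28, 83)` → x = (6, 3, 5, 28, 83)
`print(y)` → prints (6, 3, 5)

Answer:
[7, 8, 6, 77, 16]
(6, 3, 5)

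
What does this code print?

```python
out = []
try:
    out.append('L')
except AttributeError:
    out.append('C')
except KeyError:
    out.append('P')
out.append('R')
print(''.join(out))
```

Execution trace: 'L' (try body, no exception) → 'R' (after the try/except). Output: LR

Answer: LR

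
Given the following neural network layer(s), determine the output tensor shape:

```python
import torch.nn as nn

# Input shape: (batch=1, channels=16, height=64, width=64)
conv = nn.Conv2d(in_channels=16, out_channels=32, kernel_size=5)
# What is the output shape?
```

Input: (1, 16, 64, 64) -> Output: (1, 32, 60, 60)

Answer: (1, 32, 60, 60)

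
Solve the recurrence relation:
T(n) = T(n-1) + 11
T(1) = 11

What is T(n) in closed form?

Unrolling: T(n) = T(1) + 11·(n-1) = 11 + 11(n-1) = 11n.

Answer: T(n) = 11n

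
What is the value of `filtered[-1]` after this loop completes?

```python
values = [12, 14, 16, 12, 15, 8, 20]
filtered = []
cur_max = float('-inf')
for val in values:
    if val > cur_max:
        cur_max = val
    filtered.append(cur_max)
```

Running max ends at 20
`filtered` takes the values: [] → [12] → [12, 14] → [12, 14, 16] → [12, 14, 16, 16] → [12, 14, 16, 16, 16] → [12, 14, 16, 16, 16, 16] → [12, 14, 16, 16, 16, 16, 20]
So `filtered[-1]` = 20

Answer: 20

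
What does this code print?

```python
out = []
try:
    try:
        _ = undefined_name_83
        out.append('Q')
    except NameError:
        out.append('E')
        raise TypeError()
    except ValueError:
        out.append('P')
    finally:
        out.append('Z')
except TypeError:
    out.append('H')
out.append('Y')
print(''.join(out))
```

Execution trace: 'E' (inner except NameError) → 'Z' (inner finally) → 'H' (outer except TypeError) → 'Y' (after the try/except). Output: EZHY

Answer: EZHY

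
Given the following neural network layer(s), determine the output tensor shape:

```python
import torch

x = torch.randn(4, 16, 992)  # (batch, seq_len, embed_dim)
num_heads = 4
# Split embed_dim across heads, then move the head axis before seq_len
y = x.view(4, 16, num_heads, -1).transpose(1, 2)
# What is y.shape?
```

Input: (4, 16, 992) -> head_dim = 992 // 4 = 248; after view: (4, 16, 4, 248) -> after transpose(1, 2): (4, 4, 16, 248) -> Output: (4, 4, 16, 248)

Answer: (4, 4, 16, 248)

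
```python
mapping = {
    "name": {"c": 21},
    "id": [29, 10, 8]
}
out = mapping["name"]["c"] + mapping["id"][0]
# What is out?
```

Trace:
`mapping = { ...` → mapping = {'name': {'c': 21}, 'id': [29, 10, 8]}
`out = mapping["name"]["c"] + mapping["id"][0]` → out = 50
So out = 50

Answer: 50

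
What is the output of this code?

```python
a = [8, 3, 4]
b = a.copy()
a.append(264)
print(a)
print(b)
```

Key concept: list.copy() creates independent copy.
Step by step:
`a = [8, 3, 4]` → a = [8, 3, 4]
`b = a.copy()` → b = [8, 3, 4]
`a.append(264)` → a = [8, 3, 4, 264]
`print(a)` → prints [8, 3, 4, 264]
`print(b)` → prints [8, 3, 4]

Answer:
[8, 3, 4, 264]
[8, 3, 4]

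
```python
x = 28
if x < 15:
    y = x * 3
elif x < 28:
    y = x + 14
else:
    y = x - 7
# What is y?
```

Trace:
`x = 28` → x = 28
`if x < 15: ...` → x < 15 is False, x < 28 is False, take else branch → y = 21
So y = 21

Answer: 21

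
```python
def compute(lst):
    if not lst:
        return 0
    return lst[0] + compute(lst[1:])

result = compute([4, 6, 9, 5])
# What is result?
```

4 + 6 + 9 + 5 + 0 = 24

Answer: 24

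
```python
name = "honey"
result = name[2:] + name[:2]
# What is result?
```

Trace:
`name = "honey"` → name = 'honey'
`result = name[2:] + name[:2]` → result = 'neyho'
So result = 'neyho'

Answer: 'neyho'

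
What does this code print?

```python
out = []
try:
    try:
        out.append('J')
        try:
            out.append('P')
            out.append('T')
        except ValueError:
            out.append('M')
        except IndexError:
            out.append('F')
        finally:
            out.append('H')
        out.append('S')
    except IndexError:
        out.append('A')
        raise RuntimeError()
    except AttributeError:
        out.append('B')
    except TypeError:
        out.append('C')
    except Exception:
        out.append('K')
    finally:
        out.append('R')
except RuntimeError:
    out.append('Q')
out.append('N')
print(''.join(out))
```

Execution trace: 'J' (try body) → 'P' (inner try body) → 'T' (inner try body, no exception) → 'H' (inner finally) → 'S' (try body, no exception) → 'R' (finally) → 'N' (after the try/except). Output: JPTHSRN

Answer: JPTHSRN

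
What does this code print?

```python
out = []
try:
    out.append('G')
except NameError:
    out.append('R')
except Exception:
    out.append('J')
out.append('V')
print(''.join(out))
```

Execution trace: 'G' (try body, no exception) → 'V' (after the try/except). Output: GV

Answer: GV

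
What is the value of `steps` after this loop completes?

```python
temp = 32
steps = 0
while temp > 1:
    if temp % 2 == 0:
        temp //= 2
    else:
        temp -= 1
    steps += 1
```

Steps to reduce 32 to 1
`steps` takes the values: 0 → 1 → 2 → 3 → 4 → 5

Answer: 5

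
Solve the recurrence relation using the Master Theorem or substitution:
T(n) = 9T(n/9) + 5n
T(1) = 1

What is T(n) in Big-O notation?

By Master Theorem: a=9, b=9, f(n)=5n. Since log_9(9) = 1 and f(n) = Θ(n^1), Case 2 applies. T(n) = O(n log n).

Answer: O(n log n)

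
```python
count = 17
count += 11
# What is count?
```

Trace:
`count = 17` → count = 17
`count += 11` → count = 28
So count = 28

Answer: 28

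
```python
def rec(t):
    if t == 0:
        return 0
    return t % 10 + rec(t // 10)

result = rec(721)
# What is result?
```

Sum of digits of 721: 1 + 2 + 7 = 10

Answer: 10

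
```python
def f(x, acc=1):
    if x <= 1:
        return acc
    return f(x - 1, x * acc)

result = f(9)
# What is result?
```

Accumulator trace (n, acc): (9, 1) -> (8, 9) -> (7, 72) -> (6, 504) -> (5, 3024) -> (4, 15120) -> (3, 60480) -> (2, 181440) -> (1, 362880) -> return 362880

Answer: 362880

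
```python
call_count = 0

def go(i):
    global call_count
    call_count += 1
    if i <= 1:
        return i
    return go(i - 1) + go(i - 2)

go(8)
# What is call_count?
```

Calls(i) = 1 + Calls(i-1) + Calls(i-2); Calls(0)=Calls(1)=1. For i=8 this gives 67.

Answer: 67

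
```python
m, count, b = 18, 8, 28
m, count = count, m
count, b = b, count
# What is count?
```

Trace:
`m, count, b = 18, 8, 28` → m = 18; count = 8; b = 28
`m, count = count, m` → m = 8; count = 18
`count, b = b, count` → count = 28; b = 18
So count = 28

Answer: 28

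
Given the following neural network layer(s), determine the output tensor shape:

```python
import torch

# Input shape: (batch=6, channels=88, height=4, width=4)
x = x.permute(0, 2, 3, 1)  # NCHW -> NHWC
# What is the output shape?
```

Input: (6, 88, 4, 4) -> Output: (6, 4, 4, 88)

Answer: (6, 4, 4, 88)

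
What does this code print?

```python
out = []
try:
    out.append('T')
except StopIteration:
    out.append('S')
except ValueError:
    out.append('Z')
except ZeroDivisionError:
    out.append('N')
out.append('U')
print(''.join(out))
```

Execution trace: 'T' (try body, no exception) → 'U' (after the try/except). Output: TU

Answer: TU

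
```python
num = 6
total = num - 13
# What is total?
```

Trace:
`num = 6` → num = 6
`total = num - 13` → total = -7
So total = -7

Answer: -7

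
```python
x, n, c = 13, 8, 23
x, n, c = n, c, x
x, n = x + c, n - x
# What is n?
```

Trace:
`x, n, c = 13, 8, 23` → x = 13; n = 8; c = 23
`x, n, c = n, c, x` → x = 8; n = 23; c = 13
`x, n = x + c, n - x` → x = 21; n = 15
So n = 15

Answer: 15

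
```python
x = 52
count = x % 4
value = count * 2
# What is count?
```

Trace:
`x = 52` → x = 52
`count = x % 4` → count = 0
`value = count * 2` → value = 0
So count = 0

Answer: 0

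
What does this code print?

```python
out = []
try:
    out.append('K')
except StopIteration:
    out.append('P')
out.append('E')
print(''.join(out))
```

Execution trace: 'K' (try body, no exception) → 'E' (after the try/except). Output: KE

Answer: KE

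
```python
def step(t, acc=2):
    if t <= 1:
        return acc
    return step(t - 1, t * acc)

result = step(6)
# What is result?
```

Accumulator trace (n, acc): (6, 2) -> (5, 12) -> (4, 60) -> (3, 240) -> (2, 720) -> (1, 1440) -> return 1440

Answer: 1440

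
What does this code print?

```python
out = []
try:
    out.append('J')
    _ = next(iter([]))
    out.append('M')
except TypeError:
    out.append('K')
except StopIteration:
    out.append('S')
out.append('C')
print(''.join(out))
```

Execution trace: 'J' (try body) → 'S' (except StopIteration) → 'C' (after the try/except). Output: JSC

Answer: JSC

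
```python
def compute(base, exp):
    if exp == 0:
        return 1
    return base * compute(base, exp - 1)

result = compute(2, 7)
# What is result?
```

compute(2, 7) = 2 * 2 * 2 * 2 * 2 * 2 * 2 = 128

Answer: 128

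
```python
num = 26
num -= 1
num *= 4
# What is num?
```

Trace:
`num = 26` → num = 26
`num -= 1` → num = 25
`num *= 4` → num = 100
So num = 100

Answer: 100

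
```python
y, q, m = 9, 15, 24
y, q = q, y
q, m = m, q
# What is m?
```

Trace:
`y, q, m = 9, 15, 24` → y = 9; q = 15; m = 24
`y, q = q, y` → y = 15; q = 9
`q, m = m, q` → q = 24; m = 9
So m = 9

Answer: 9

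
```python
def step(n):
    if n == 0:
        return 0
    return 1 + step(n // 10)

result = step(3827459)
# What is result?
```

Count of digits of 3827459: 7

Answer: 7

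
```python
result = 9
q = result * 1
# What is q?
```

Trace:
`result = 9` → result = 9
`q = result * 1` → q = 9
So q = 9

Answer: 9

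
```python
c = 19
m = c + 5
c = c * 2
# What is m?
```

Trace:
`c = 19` → c = 19
`m = c + 5` → m = 24
`c = c * 2` → c = 38
So m = 24

Answer: 24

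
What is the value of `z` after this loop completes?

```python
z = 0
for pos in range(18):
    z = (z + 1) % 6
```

Increment mod 6, 18 times = 0
`z` takes the values: 0 → 1 → 2 → 3 → 4 → 5 → 0 → 1 → 2 → 3 → 4 → 5 → 0 → 1 → 2 → 3 → 4 → 5 → 0

Answer: 0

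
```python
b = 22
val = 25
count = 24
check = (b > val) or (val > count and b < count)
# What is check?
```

Trace:
`b = 22` → b = 22
`val = 25` → val = 25
`count = 24` → count = 24
`check = (b > val) or (val > count and b < count)` → check = True
So check = True

Answer: True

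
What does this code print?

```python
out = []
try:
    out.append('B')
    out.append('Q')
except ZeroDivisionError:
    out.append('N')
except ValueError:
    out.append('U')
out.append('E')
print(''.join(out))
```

Execution trace: 'B' (try body) → 'Q' (try body, no exception) → 'E' (after the try/except). Output: BQE

Answer: BQE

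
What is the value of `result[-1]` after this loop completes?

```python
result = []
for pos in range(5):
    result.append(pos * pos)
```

Last element of squares 0 to 4
`result` takes the values: [] → [0] → [0, 1] → [0, 1, 4] → [0, 1, 4, 9] → [0, 1, 4, 9, 16]
So `result[-1]` = 16

Answer: 16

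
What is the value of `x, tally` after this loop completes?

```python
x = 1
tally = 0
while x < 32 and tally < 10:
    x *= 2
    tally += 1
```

Double until >= 32 or 10 iterations
`x, tally` takes the values: (1, 0) → (2, 0) → (2, 1) → (4, 1) → (4, 2) → (8, 2) → (8, 3) → (16, 3) → (16, 4) → (32, 4) → (32, 5)

Answer: 32, 5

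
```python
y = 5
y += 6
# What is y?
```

Trace:
`y = 5` → y = 5
`y += 6` → y = 11
So y = 11

Answer: 11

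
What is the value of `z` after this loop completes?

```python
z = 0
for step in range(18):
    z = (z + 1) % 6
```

Increment mod 6, 18 times = 0
`z` takes the values: 0 → 1 → 2 → 3 → 4 → 5 → 0 → 1 → 2 → 3 → 4 → 5 → 0 → 1 → 2 → 3 → 4 → 5 → 0

Answer: 0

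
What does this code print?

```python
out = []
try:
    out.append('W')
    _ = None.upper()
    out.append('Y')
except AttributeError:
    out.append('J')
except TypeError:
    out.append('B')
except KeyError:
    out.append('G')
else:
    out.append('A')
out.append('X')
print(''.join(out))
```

Execution trace: 'W' (try body) → 'J' (except AttributeError) → 'X' (after the try/except). Output: WJX

Answer: WJX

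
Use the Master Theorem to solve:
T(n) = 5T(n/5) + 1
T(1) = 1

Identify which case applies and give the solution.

a=5, b=5, f(n)=1. log_5(5) = 1. Since c=0 < 1, Case 1 applies: T(n) = Θ(n^log_b(a)) = O(n).

Answer: O(n) - Case 1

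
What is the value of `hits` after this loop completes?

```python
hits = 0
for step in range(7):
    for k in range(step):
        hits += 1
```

Triangle number: 0+1+2+...+6
`hits` takes the values: 0 → 1 → 2 → 3 → 4 → 5 → 6 → 7 → 8 → 9 → 10 → 11 → 12 → 13 → 14 → 15 → 16 → 17 → 18 → 19 → 20 → 21

Answer: 21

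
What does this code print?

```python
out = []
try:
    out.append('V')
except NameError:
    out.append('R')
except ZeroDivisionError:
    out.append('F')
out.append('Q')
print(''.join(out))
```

Execution trace: 'V' (try body, no exception) → 'Q' (after the try/except). Output: VQ

Answer: VQ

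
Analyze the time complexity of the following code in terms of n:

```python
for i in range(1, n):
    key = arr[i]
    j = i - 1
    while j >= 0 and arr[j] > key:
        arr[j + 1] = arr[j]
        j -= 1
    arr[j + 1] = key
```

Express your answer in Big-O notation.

This is Insertion sort. Time complexity: O(n²).

Answer: O(n²)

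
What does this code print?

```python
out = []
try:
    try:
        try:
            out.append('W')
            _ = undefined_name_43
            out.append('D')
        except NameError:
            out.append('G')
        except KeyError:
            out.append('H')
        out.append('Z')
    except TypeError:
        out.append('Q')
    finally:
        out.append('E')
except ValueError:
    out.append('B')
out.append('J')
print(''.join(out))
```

Execution trace: 'W' (inner try body) → 'G' (inner except NameError) → 'Z' (try body, no exception) → 'E' (finally) → 'J' (after the try/except). Output: WGZEJ

Answer: WGZEJ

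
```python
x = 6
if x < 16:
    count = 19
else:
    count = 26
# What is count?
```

Trace:
`x = 6` → x = 6
`if x < 16: ...` → x < 16 is True → count = 19
So count = 19

Answer: 19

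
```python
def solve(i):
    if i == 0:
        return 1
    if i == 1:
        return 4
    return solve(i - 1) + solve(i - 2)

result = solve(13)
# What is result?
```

Build up from base cases: solve(0)=1, solve(1)=4, solve(2)=5, solve(3)=9, solve(4)=14, solve(5)=23, solve(6)=37, ..., solve(13)=1076

Answer: 1076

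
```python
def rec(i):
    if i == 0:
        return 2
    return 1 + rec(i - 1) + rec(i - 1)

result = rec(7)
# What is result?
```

rec(i) = 1 + 2·rec(i-1), rec(0)=2. Closed form: (2+1)·2^7 - 1 = 383.

Answer: 383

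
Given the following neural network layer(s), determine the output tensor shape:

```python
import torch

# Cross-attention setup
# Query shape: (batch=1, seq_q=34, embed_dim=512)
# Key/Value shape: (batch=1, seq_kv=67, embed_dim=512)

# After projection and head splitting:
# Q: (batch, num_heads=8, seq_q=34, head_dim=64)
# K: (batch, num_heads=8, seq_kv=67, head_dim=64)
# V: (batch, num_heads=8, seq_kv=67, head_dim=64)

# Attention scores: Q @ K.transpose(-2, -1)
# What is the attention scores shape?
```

Input: (1, 34, 512) -> Output: (1, 8, 34, 67)

Answer: (1, 8, 34, 67)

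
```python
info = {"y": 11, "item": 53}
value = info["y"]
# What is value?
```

Trace:
`info = {"y": 11, "item": 53}` → info = {'y': 11, 'item': 53}
`value = info["y"]` → value = 11
So value = 11

Answer: 11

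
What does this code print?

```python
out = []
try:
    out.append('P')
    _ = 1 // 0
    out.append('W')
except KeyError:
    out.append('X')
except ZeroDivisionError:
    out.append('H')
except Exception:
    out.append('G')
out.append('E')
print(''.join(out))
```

Execution trace: 'P' (try body) → 'H' (except ZeroDivisionError) → 'E' (after the try/except). Output: PHE

Answer: PHE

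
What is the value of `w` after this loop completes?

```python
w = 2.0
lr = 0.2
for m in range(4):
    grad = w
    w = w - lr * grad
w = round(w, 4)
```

Gradient descent: w = 2.0 * (1 - 0.2)^4
`w` takes the values: 2.0 → 1.6 → 1.28 → 1.024 → 0.8192

Answer: 0.8192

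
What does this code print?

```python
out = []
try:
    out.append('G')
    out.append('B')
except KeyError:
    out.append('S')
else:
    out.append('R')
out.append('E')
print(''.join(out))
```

Execution trace: 'G' (try body) → 'B' (try body, no exception) → 'R' (else) → 'E' (after the try/except). Output: GBRE

Answer: GBRE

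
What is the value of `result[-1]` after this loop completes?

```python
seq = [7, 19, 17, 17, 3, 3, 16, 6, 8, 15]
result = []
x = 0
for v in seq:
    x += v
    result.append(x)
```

Cumulative sum ends at 111
`result` takes the values: [] → [7] → [7, 26] → [7, 26, 43] → [7, 26, 43, 60] → [7, 26, 43, 60, 63] → [7, 26, 43, 60, 63, 66] → [7, 26, 43, 60, 63, 66, 82] → [7, 26, 43, 60, 63, 66, 82, 88] → [7, 26, 43, 60, 63, 66, 82, 88, 96] → [7, 26, 43, 60, 63, 66, 82, 88, 96, 111]
So `result[-1]` = 111

Answer: 111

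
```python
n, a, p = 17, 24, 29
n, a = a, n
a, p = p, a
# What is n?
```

Trace:
`n, a, p = 17, 24, 29` → n = 17; a = 24; p = 29
`n, a = a, n` → n = 24; a = 17
`a, p = p, a` → a = 29; p = 17
So n = 24

Answer: 24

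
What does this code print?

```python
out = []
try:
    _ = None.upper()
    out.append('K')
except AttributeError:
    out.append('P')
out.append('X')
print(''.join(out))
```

Execution trace: 'P' (except AttributeError) → 'X' (after the try/except). Output: PX

Answer: PX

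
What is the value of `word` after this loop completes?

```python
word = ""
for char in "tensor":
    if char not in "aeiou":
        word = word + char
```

Remove vowels from 'tensor'
`word` takes the values: "" → "t" → "tn" → "tns" → "tnsr"

Answer: "tnsr"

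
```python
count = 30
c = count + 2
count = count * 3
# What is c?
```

Trace:
`count = 30` → count = 30
`c = count + 2` → c = 32
`count = count * 3` → count = 90
So c = 32

Answer: 32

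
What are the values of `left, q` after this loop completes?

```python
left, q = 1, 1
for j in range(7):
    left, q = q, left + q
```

Fibonacci: after 7 iterations
`left, q` takes the values: (1, 1) → (1, 2) → (2, 3) → (3, 5) → (5, 8) → (8, 13) → (13, 21) → (21, 34)

Answer: 21, 34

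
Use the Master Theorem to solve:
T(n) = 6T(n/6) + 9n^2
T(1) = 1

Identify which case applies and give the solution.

a=6, b=6, f(n)=9n^2. log_6(6) = 1. Since c=2 > 1 and the regularity condition holds (6(n/6)^2 = (6/6^2)n^2 with 6/6^2 < 1), Case 3 applies: T(n) = Θ(f(n)) = O(n^2).

Answer: O(n^2) - Case 3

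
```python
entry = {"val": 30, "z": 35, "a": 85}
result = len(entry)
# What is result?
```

Trace:
`entry = {"val": 30, "z": 35, "a": 85}` → entry = {'val': 30, 'z': 35, 'a': 85}
`result = len(entry)` → result = 3
So result = 3

Answer: 3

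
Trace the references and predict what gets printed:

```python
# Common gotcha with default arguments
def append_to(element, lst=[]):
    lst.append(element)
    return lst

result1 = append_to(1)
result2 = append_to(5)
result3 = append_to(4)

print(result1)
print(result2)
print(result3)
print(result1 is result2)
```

Key concept: mutable default argument gotcha.
Step by step:
`result1 = append_to(1)` → result1 = [1]
`result2 = append_to(5)` → result1 = [1, 5] (same object as result2); result2 = [1, 5] (same object as result1)
`result3 = append_to(4)` → result1 = [1, 5, 4] (same object as result2, result3); result2 = [1, 5, 4] (same object as result1, result3); result3 = [1, 5, 4] (same object as result1, result2)
`print(result1)` → prints [1, 5, 4]
`print(result2)` → prints [1, 5, 4]
`print(result3)` → prints [1, 5, 4]
`print(result1 is result2)` → prints True

Answer:
[1, 5, 4]
[1, 5, 4]
[1, 5, 4]
True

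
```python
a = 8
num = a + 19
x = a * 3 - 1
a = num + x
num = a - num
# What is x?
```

Trace:
`a = 8` → a = 8
`num = a + 19` → num = 27
`x = a * 3 - 1` → x = 23
`a = num + x` → a = 50
`num = a - num` → num = 23
So x = 23

Answer: 23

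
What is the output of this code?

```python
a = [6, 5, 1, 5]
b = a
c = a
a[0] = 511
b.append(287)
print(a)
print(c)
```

Key concept: multiple aliases.
Step by step:
`a = [6, 5, 1, 5]` → a = [6, 5, 1, 5]
`b = a` → b = [6, 5, 1, 5] (same object as a)
`c = a` → c = [6, 5, 1, 5] (same object as a, b)
`a[0] = 511` → a = [511, 5, 1, 5] (same object as b, c); b = [511, 5, 1, 5] (same object as a, c); c = [511, 5, 1, 5] (same object as a, b)
`b.append(287)` → a = [511, 5, 1, 5, 287] (same object as b, c); b = [511, 5, 1, 5, 287] (same object as a, c); c = [511, 5, 1, 5, 287] (same object as a, b)
`print(a)` → prints [511, 5, 1, 5, 287]
`print(c)` → prints [511, 5, 1, 5, 287]

Answer:
[511, 5, 1, 5, 287]
[511, 5, 1, 5, 287]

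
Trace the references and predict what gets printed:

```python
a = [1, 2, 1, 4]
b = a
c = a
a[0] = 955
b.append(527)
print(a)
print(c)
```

Key concept: multiple aliases.
Step by step:
`a = [1, 2, 1, 4]` → a = [1, 2, 1, 4]
`b = a` → b = [1, 2, 1, 4] (same object as a)
`c = a` → c = [1, 2, 1, 4] (same object as a, b)
`a[0] = 955` → a = [955, 2, 1, 4] (same object as b, c); b = [955, 2, 1, 4] (same object as a, c); c = [955, 2, 1, 4] (same object as a, b)
`b.append(527)` → a = [955, 2, 1, 4, 527] (same object as b, c); b = [955, 2, 1, 4, 527] (same object as a, c); c = [955, 2, 1, 4, 527] (same object as a, b)
`print(a)` → prints [955, 2, 1, 4, 527]
`print(c)` → prints [955, 2, 1, 4, 527]

Answer:
[955, 2, 1, 4, 527]
[955, 2, 1, 4, 527]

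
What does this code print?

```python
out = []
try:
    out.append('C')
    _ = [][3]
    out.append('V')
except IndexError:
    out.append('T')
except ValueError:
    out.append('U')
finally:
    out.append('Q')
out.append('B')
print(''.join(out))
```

Execution trace: 'C' (try body) → 'T' (except IndexError) → 'Q' (finally) → 'B' (after the try/except). Output: CTQB

Answer: CTQB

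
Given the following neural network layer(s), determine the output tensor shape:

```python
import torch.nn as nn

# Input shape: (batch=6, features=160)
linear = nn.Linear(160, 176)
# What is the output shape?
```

Input: (6, 160) -> Output: (6, 176)

Answer: (6, 176)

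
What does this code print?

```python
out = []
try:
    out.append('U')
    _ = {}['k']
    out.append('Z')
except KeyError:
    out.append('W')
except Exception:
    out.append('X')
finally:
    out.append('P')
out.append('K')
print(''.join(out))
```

Execution trace: 'U' (try body) → 'W' (except KeyError) → 'P' (finally) → 'K' (after the try/except). Output: UWPK

Answer: UWPK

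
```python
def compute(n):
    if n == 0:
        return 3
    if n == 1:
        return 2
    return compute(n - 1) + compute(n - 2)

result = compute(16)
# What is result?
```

Build up from base cases: compute(0)=3, compute(1)=2, compute(2)=5, compute(3)=7, compute(4)=12, compute(5)=19, compute(6)=31, ..., compute(16)=3804

Answer: 3804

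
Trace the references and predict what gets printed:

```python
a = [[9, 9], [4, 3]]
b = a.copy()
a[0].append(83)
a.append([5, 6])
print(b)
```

Key concept: shallow copy with nested lists.
Step by step:
`a = [[9, 9], [4, 3]]` → a = [[9, 9], [4, 3]]
`b = a.copy()` → b = [[9, 9], [4, 3]]
`a[0].append(83)` → a = [[9, 9, 83], [4, 3]]; b = [[9, 9, 83], [4, 3]]
`a.append([5, 6])` → a = [[9, 9, 83], [4, 3], [5, 6]]
`print(b)` → prints [[9, 9, 83], [4, 3]]

Answer: [[9, 9, 83], [4, 3]]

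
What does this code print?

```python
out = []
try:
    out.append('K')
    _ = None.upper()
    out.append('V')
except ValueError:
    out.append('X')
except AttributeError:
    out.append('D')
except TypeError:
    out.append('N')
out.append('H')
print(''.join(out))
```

Execution trace: 'K' (try body) → 'D' (except AttributeError) → 'H' (after the try/except). Output: KDH

Answer: KDH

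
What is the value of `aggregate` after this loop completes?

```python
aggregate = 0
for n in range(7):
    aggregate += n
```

Sum of 0 to 6 = 21
`aggregate` takes the values: 0 → 1 → 3 → 6 → 10 → 15 → 21

Answer: 21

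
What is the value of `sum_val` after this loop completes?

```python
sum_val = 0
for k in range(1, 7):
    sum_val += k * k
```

Sum of squares 1² to 6² = 91
`sum_val` takes the values: 0 → 1 → 5 → 14 → 30 → 55 → 91

Answer: 91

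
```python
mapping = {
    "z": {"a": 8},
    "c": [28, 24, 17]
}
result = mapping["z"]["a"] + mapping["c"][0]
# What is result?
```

Trace:
`mapping = { ...` → mapping = {'z': {'a': 8}, 'c': [28, 24, 17]}
`result = mapping["z"]["a"] + mapping["c"][0]` → result = 36
So result = 36

Answer: 36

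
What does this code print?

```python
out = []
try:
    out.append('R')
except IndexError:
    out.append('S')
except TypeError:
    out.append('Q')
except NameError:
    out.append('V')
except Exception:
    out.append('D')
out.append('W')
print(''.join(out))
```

Execution trace: 'R' (try body, no exception) → 'W' (after the try/except). Output: RW

Answer: RW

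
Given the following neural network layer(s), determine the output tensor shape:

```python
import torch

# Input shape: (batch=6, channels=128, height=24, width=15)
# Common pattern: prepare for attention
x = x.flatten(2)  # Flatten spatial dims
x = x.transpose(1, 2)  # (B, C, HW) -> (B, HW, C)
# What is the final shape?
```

Input: (6, 128, 24, 15) -> after flatten(2): (6, 128, 360) -> Output: (6, 360, 128)

Answer: (6, 360, 128)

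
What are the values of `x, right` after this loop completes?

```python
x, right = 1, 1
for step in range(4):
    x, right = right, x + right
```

Fibonacci: after 4 iterations
`x, right` takes the values: (1, 1) → (1, 2) → (2, 3) → (3, 5) → (5, 8)

Answer: 5, 8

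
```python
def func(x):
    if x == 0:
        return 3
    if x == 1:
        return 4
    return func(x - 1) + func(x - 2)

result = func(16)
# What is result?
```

Build up from base cases: func(0)=3, func(1)=4, func(2)=7, func(3)=11, func(4)=18, func(5)=29, func(6)=47, ..., func(16)=5778

Answer: 5778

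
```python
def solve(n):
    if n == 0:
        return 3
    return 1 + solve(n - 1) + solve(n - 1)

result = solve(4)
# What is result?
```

solve(n) = 1 + 2·solve(n-1), solve(0)=3. Closed form: (3+1)·2^4 - 1 = 63.

Answer: 63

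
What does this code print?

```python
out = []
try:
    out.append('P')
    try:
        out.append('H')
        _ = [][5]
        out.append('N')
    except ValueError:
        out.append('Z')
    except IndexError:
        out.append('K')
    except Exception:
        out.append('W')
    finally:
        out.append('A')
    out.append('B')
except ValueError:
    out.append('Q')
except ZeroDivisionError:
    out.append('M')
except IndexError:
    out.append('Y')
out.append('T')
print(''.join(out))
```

Execution trace: 'P' (try body) → 'H' (inner try body) → 'K' (inner except IndexError) → 'A' (inner finally) → 'B' (try body, no exception) → 'T' (after the try/except). Output: PHKABT

Answer: PHKABT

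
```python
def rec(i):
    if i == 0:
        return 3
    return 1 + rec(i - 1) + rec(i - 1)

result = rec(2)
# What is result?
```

rec(i) = 1 + 2·rec(i-1), rec(0)=3. Closed form: (3+1)·2^2 - 1 = 15.

Answer: 15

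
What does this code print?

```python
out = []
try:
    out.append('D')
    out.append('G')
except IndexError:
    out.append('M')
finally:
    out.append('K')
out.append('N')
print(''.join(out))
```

Execution trace: 'D' (try body) → 'G' (try body, no exception) → 'K' (finally) → 'N' (after the try/except). Output: DGKN

Answer: DGKN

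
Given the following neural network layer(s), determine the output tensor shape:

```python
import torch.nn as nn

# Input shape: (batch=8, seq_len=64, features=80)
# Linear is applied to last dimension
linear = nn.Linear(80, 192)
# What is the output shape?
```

Input: (8, 64, 80) -> Output: (8, 64, 192)

Answer: (8, 64, 192)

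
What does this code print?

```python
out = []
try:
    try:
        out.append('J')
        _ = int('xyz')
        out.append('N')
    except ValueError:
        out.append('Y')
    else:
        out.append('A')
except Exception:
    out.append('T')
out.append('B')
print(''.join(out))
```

Execution trace: 'J' (inner try body) → 'Y' (inner except ValueError) → 'B' (after the try/except). Output: JYB

Answer: JYB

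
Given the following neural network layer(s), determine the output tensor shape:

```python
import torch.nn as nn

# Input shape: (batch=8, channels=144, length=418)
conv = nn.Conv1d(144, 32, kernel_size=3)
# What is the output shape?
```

Input: (8, 144, 418) -> Output: (8, 32, 416)

Answer: (8, 32, 416)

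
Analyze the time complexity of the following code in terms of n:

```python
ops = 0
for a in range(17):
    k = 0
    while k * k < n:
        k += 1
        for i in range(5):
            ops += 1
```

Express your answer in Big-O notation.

Each loop level contributes: 1 × √n × 1. Multiplying the contributions gives O(√n).

Answer: O(√n)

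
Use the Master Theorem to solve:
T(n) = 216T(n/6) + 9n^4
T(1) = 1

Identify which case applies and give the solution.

a=216, b=6, f(n)=9n^4. log_6(216) = 3. Since c=4 > 3 and the regularity condition holds (216(n/6)^4 = (216/6^4)n^4 with 216/6^4 < 1), Case 3 applies: T(n) = Θ(f(n)) = O(n^4).

Answer: O(n^4) - Case 3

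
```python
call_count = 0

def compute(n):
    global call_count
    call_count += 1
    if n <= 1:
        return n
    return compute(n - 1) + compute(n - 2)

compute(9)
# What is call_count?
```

Calls(n) = 1 + Calls(n-1) + Calls(n-2); Calls(0)=Calls(1)=1. For n=9 this gives 109.

Answer: 109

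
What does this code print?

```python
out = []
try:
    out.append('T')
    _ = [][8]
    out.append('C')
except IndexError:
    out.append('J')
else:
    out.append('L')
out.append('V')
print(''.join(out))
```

Execution trace: 'T' (try body) → 'J' (except IndexError) → 'V' (after the try/except). Output: TJV

Answer: TJV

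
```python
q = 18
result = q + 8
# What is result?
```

Trace:
`q = 18` → q = 18
`result = q + 8` → result = 26
So result = 26

Answer: 26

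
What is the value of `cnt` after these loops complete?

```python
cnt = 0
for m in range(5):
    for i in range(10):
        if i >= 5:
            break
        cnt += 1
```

Inner breaks at 5, outer runs 5 times
`cnt` takes the values: 0 → 1 → 2 → 3 → 4 → 5 → 6 → 7 → 8 → 9 → 10 → 11 → 12 → 13 → 14 → 15 → 16 → 17 → 18 → 19 → 20 → 21 → 22 → 23 → 24 → 25

Answer: 25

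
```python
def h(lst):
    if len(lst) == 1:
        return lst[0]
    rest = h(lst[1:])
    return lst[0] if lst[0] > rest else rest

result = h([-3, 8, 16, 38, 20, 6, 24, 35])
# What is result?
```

Recursive max over [-3, 8, 16, 38, 20, 6, 24, 35] = 38

Answer: 38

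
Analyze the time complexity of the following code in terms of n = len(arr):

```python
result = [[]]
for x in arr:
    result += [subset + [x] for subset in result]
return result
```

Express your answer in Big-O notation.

This is subset (power-set) generation — 2^n subsets, each materialised as a list of up to n elements. Time complexity: O(n · 2^n).

Answer: O(n · 2^n)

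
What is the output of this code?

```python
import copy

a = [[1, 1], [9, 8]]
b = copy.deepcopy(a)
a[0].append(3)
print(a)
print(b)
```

Key concept: deep copy is fully independent.
Step by step:
`a = [[1, 1], [9, 8]]` → a = [[1, 1], [9, 8]]
`b = copy.deepcopy(a)` → b = [[1, 1], [9, 8]]
`a[0].append(3)` → a = [[1, 1, 3], [9, 8]]
`print(a)` → prints [[1, 1, 3], [9, 8]]
`print(b)` → prints [[1, 1], [9, 8]]

Answer:
[[1, 1, 3], [9, 8]]
[[1, 1], [9, 8]]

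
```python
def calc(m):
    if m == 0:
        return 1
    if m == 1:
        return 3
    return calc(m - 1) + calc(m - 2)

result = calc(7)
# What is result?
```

Build up from base cases: calc(0)=1, calc(1)=3, calc(2)=4, calc(3)=7, calc(4)=11, calc(5)=18, calc(6)=29, ..., calc(7)=47

Answer: 47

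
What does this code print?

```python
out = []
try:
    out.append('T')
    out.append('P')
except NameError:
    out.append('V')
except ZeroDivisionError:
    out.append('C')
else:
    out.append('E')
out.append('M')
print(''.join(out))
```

Execution trace: 'T' (try body) → 'P' (try body, no exception) → 'E' (else) → 'M' (after the try/except). Output: TPEM

Answer: TPEM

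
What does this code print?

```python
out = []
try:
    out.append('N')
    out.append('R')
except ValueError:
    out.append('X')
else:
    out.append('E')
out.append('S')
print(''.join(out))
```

Execution trace: 'N' (try body) → 'R' (try body, no exception) → 'E' (else) → 'S' (after the try/except). Output: NRES

Answer: NRES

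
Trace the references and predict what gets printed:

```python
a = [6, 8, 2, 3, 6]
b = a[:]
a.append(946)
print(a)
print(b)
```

Key concept: slice [:] creates copy.
Step by step:
`a = [6, 8, 2, 3, 6]` → a = [6, 8, 2, 3, 6]
`b = a[:]` → b = [6, 8, 2, 3, 6]
`a.append(946)` → a = [6, 8, 2, 3, 6, 946]
`print(a)` → prints [6, 8, 2, 3, 6, 946]
`print(b)` → prints [6, 8, 2, 3, 6]

Answer:
[6, 8, 2, 3, 6, 946]
[6, 8, 2, 3, 6]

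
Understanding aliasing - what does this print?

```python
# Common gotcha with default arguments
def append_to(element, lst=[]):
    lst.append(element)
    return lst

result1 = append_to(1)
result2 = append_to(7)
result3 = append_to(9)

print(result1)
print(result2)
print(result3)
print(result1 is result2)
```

Key concept: mutable default argument gotcha.
Step by step:
`result1 = append_to(1)` → result1 = [1]
`result2 = append_to(7)` → result1 = [1, 7] (same object as result2); result2 = [1, 7] (same object as result1)
`result3 = append_to(9)` → result1 = [1, 7, 9] (same object as result2, result3); result2 = [1, 7, 9] (same object as result1, result3); result3 = [1, 7, 9] (same object as result1, result2)
`print(result1)` → prints [1, 7, 9]
`print(result2)` → prints [1, 7, 9]
`print(result3)` → prints [1, 7, 9]
`print(result1 is result2)` → prints True

Answer:
[1, 7, 9]
[1, 7, 9]
[1, 7, 9]
True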